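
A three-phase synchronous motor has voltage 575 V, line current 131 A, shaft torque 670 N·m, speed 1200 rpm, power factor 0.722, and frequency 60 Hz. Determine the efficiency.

89.4 %

ω = 2π × 1200/60 = 125.7 rad/s; P_out = τω = 670 × 125.7 = 84219 W
P_in = √3·V_L·I_L·cosφ = 1.732 × 575 × 131 × 0.722 = 94194 W
η = P_out / P_in = 84219 / 94194 = 0.894 = 89.4%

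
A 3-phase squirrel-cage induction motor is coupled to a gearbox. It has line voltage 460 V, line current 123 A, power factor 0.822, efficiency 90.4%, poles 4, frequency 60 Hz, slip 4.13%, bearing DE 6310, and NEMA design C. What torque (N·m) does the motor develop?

P_in = √3·V·I·cosφ = 1.732 × 460 × 123 × 0.822 = 80553 W
P_out = η·P_in = 0.904 × 80553 = 72820 W
n_s = 120×60/4 = 1800 rpm; n = 1800×(1−0.0413) = 1726 rpm
ω = 2π×1726/60 = 180.7 rad/s
τ = P_out/ω = 72820/180.7 = 403 N·m

403 N·m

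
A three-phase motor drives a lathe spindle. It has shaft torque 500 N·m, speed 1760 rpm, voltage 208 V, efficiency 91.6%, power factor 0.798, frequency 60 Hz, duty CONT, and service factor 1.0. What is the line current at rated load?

350 A

ω = 2π×1760/60 = 184.3 rad/s; P_out = τω = 500 × 184.3 = 92150 W
P_in = P_out / η = 92150 / 0.916 = 100600 W
I_L = P_in / (√3·V_L·cosφ) = 100600 / (1.732 × 208 × 0.798) = 350 A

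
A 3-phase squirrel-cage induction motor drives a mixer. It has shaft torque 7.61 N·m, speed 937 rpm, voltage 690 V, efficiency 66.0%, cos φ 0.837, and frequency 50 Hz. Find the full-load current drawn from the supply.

ω = 2π×937/60 = 98.12 rad/s; P_out = τω = 7.61 × 98.12 = 747 W
P_in = P_out / η = 747 / 0.660 = 1132 W
I_L = P_in / (√3·V_L·cosφ) = 1132 / (1.732 × 690 × 0.837) = 1.13 A

1.13 A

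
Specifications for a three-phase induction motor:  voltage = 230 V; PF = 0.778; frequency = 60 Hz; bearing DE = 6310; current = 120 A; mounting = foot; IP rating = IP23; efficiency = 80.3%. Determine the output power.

29.9 kW

P_in = √3·V·I·cosφ = 1.732 × 230 × 120 × 0.778 = 37191 W
P_out = η·P_in = 0.803 × 37191 = 29864 W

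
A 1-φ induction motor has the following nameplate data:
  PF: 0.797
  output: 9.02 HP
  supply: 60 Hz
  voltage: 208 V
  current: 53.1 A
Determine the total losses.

P_in = V·I·cosφ = 208×53.1×0.797 = 8803 W
P_out = 9.02×746 = 6729 W
Losses = P_in − P_out = 8803 − 6729 = 2074 W

2.07 kW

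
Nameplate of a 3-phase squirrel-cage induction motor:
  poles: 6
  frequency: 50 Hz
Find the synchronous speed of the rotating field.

1000 rpm

n_s = 120f/p = 120×50/6 = 1000 rpm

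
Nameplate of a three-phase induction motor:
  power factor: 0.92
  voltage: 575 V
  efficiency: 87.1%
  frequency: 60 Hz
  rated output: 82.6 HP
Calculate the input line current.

P_out = 82.6 × 746 = 61620 W
P_in = P_out / η = 61620 / 0.871 = 70746 W
I_L = P_in / (√3·V_L·cosφ) = 70746 / (1.732 × 575 × 0.92) = 77.2 A

77.2 A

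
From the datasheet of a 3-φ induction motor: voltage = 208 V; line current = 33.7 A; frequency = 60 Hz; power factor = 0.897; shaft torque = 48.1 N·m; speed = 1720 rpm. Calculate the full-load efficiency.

ω = 2π × 1720/60 = 180.1 rad/s; P_out = τω = 48.1 × 180.1 = 8663 W
P_in = √3·V_L·I_L·cosφ = 1.732 × 208 × 33.7 × 0.897 = 10890 W
η = P_out / P_in = 8663 / 10890 = 0.796 = 79.6%

79.6 %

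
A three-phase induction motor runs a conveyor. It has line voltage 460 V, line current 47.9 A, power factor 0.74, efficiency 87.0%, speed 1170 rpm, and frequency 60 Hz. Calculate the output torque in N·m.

P_in = √3·V·I·cosφ = 1.732 × 460 × 47.9 × 0.74 = 28241 W
P_out = η·P_in = 0.87 × 28241 = 24570 W
n = 1170 rpm
ω = 2π×1170/60 = 122.5 rad/s
τ = P_out/ω = 24570/122.5 = 201 N·m

201 N·m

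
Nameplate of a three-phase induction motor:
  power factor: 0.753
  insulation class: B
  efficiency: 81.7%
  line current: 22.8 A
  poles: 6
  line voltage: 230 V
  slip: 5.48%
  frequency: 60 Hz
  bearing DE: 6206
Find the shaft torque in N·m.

47 N·m

P_in = √3·V·I·cosφ = 1.732 × 230 × 22.8 × 0.753 = 6839 W
P_out = η·P_in = 0.817 × 6839 = 5587 W
n_s = 120×60/6 = 1200 rpm; n = 1200×(1−0.0548) = 1134 rpm
ω = 2π×1134/60 = 118.8 rad/s
τ = P_out/ω = 5587/118.8 = 47 N·m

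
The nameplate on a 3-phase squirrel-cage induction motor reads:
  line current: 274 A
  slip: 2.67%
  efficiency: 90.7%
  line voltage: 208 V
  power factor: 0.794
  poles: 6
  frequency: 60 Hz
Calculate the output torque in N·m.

P_in = √3·V·I·cosφ = 1.732 × 208 × 274 × 0.794 = 78376 W
P_out = η·P_in = 0.907 × 78376 = 71087 W
n_s = 120×60/6 = 1200 rpm; n = 1200×(1−0.0267) = 1168 rpm
ω = 2π×1168/60 = 122.3 rad/s
τ = P_out/ω = 71087/122.3 = 581 N·m

581 N·m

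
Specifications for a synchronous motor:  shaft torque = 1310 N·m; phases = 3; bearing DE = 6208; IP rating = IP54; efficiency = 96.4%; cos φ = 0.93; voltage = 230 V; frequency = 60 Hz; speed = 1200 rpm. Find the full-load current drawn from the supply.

461 A

ω = 2π×1200/60 = 125.7 rad/s; P_out = τω = 1310 × 125.7 = 164667 W
P_in = P_out / η = 164667 / 0.964 = 170816 W
I_L = P_in / (√3·V_L·cosφ) = 170816 / (1.732 × 230 × 0.93) = 461 A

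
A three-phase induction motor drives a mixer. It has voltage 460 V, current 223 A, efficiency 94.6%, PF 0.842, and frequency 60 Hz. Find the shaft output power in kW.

P_in = √3·V·I·cosφ = 1.732 × 460 × 223 × 0.842 = 149597 W
P_out = η·P_in = 0.946 × 149597 = 141519 W

142 kW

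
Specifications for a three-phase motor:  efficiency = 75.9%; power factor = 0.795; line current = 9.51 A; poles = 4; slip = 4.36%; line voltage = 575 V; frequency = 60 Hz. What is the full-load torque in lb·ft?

P_in = √3·V·I·cosφ = 1.732 × 575 × 9.51 × 0.795 = 7529 W
P_out = η·P_in = 0.759 × 7529 = 5715 W
n_s = 120×60/4 = 1800 rpm; n = 1800×(1−0.0436) = 1722 rpm
ω = 2π×1722/60 = 180.3 rad/s
τ = P_out/ω = 5715/180.3 = 31.7 N·m
In lb·ft: 31.7/1.356 = 23.4 lb·ft

23.4 lb·ft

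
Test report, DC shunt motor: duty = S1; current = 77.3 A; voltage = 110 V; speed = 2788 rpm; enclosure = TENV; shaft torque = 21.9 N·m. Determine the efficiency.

ω = 2π × 2788/60 = 292 rad/s; P_out = τω = 21.9 × 292 = 6395 W
P_in = V·I = 110 × 77.3 = 8503 W
η = P_out / P_in = 6395 / 8503 = 0.752 = 75.2%

75.2 %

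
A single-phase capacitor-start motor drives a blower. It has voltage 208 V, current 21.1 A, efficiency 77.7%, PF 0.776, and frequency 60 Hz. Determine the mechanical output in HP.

P_in = V·I·cosφ = 208 × 21.1 × 0.776 = 3406 W
P_out = η·P_in = 0.777 × 3406 = 2646 W
= 2646/746 = 3.55 HP

3.55 HP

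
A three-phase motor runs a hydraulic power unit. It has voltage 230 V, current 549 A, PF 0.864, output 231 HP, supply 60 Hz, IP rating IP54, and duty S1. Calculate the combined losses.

16.6 kW

P_in = √3·V·I·cosφ = 1.732×230×549×0.864 = 188956 W
P_out = 231×746 = 172326 W
Losses = P_in − P_out = 188956 − 172326 = 16630 W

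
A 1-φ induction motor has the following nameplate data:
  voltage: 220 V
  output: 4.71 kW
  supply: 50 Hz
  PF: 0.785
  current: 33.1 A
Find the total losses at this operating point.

1010 W

P_in = V·I·cosφ = 220×33.1×0.785 = 5716 W
P_out = 4710 W
Losses = P_in − P_out = 5716 − 4710 = 1006 W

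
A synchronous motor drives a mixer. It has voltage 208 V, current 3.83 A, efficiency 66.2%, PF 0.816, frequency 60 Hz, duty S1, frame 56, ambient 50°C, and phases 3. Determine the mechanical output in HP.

P_in = √3·V·I·cosφ = 1.732 × 208 × 3.83 × 0.816 = 1126 W
P_out = η·P_in = 0.662 × 1126 = 745 W
= 745/746 = 0.999 HP

0.999 HP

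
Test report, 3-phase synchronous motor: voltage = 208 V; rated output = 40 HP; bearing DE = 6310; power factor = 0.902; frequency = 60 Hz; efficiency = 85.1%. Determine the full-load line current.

108 A

P_out = 40 × 746 = 29840 W
P_in = P_out / η = 29840 / 0.851 = 35065 W
I_L = P_in / (√3·V_L·cosφ) = 35065 / (1.732 × 208 × 0.902) = 108 A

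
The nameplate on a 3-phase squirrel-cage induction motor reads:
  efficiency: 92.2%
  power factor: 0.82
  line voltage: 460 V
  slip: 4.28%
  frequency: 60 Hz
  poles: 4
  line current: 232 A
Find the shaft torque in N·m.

775 N·m

P_in = √3·V·I·cosφ = 1.732 × 460 × 232 × 0.82 = 151568 W
P_out = η·P_in = 0.922 × 151568 = 139746 W
n_s = 120×60/4 = 1800 rpm; n = 1800×(1−0.0428) = 1723 rpm
ω = 2π×1723/60 = 180.4 rad/s
τ = P_out/ω = 139746/180.4 = 775 N·m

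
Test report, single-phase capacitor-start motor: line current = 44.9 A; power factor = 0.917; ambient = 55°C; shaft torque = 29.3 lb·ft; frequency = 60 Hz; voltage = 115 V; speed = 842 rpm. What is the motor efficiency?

74.0 %

τ = 29.3 lb·ft × 1.356 = 39.73 N·m
ω = 2π × 842/60 = 88.17 rad/s; P_out = τω = 39.73 × 88.17 = 3503 W
P_in = V·I·cosφ = 115 × 44.9 × 0.917 = 4735 W
η = P_out / P_in = 3503 / 4735 = 0.740 = 74.0%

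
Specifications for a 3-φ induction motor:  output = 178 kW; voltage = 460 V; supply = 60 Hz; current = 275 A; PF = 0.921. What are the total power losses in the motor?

P_in = √3·V·I·cosφ = 1.732×460×275×0.921 = 201789 W
P_out = 178000 W
Losses = P_in − P_out = 201789 − 178000 = 23789 W

23.8 kW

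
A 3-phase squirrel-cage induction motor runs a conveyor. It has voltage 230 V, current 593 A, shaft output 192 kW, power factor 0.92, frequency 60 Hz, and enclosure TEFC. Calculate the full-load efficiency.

88.3 %

P_out = 192 kW = 192000 W
P_in = √3·V_L·I_L·cosφ = 1.732 × 230 × 593 × 0.92 = 217329 W
η = P_out / P_in = 192000 / 217329 = 0.883 = 88.3%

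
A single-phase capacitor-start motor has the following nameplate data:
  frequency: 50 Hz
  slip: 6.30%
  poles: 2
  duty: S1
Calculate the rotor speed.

n_s = 120f/p = 120×50/2 = 3000 rpm
n = n_s(1 − s) = 3000 × (1 − 0.063) = 2811 rpm

2811 rpm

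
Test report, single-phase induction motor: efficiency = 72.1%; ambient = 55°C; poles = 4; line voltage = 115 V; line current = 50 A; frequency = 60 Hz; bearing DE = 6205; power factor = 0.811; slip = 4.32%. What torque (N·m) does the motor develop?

18.6 N·m

P_in = V·I·cosφ = 115 × 50 × 0.811 = 4663 W
P_out = η·P_in = 0.721 × 4663 = 3362 W
n_s = 120×60/4 = 1800 rpm; n = 1800×(1−0.0432) = 1722 rpm
ω = 2π×1722/60 = 180.3 rad/s
τ = P_out/ω = 3362/180.3 = 18.6 N·m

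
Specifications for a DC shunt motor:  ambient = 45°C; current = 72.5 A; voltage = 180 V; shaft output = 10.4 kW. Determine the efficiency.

P_out = 10.4 kW = 10400 W
P_in = V·I = 180 × 72.5 = 13050 W
η = P_out / P_in = 10400 / 13050 = 0.797 = 79.7%

79.7 %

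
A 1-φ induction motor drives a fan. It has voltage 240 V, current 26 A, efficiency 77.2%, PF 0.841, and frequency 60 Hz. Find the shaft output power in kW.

4.05 kW

P_in = V·I·cosφ = 240 × 26 × 0.841 = 5248 W
P_out = η·P_in = 0.772 × 5248 = 4051 W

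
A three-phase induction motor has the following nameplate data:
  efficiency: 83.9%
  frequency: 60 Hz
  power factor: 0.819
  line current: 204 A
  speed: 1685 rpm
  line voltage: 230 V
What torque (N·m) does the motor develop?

316 N·m

P_in = √3·V·I·cosφ = 1.732 × 230 × 204 × 0.819 = 66556 W
P_out = η·P_in = 0.839 × 66556 = 55840 W
n = 1685 rpm
ω = 2π×1685/60 = 176.5 rad/s
τ = P_out/ω = 55840/176.5 = 316 N·m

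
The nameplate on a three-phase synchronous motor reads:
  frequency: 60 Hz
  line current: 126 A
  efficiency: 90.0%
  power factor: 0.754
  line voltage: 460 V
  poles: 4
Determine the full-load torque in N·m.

361 N·m

P_in = √3·V·I·cosφ = 1.732 × 460 × 126 × 0.754 = 75692 W
P_out = η·P_in = 0.9 × 75692 = 68123 W
n = n_s = 120×60/4 = 1800 rpm (synchronous)
ω = 2π×1800/60 = 188.5 rad/s
τ = P_out/ω = 68123/188.5 = 361 N·m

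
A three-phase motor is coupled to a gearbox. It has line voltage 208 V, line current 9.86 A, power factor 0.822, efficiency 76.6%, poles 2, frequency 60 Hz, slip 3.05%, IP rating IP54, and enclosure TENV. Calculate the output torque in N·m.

6.12 N·m

P_in = √3·V·I·cosφ = 1.732 × 208 × 9.86 × 0.822 = 2920 W
P_out = η·P_in = 0.766 × 2920 = 2237 W
n_s = 120×60/2 = 3600 rpm; n = 3600×(1−0.0305) = 3490 rpm
ω = 2π×3490/60 = 365.5 rad/s
τ = P_out/ω = 2237/365.5 = 6.12 N·m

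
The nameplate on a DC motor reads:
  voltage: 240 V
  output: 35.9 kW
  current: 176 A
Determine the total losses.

6.34 kW

P_in = V·I = 240×176 = 42240 W
P_out = 35900 W
Losses = P_in − P_out = 42240 − 35900 = 6340 W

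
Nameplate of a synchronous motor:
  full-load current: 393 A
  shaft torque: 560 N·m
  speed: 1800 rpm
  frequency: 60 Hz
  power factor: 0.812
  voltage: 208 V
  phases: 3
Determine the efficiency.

ω = 2π × 1800/60 = 188.5 rad/s; P_out = τω = 560 × 188.5 = 105560 W
P_in = √3·V_L·I_L·cosφ = 1.732 × 208 × 393 × 0.812 = 114963 W
η = P_out / P_in = 105560 / 114963 = 0.918 = 91.8%

91.8 %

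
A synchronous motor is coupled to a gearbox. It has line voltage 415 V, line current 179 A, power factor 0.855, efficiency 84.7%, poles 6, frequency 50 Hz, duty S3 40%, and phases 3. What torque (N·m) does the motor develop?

890 N·m

P_in = √3·V·I·cosφ = 1.732 × 415 × 179 × 0.855 = 110006 W
P_out = η·P_in = 0.847 × 110006 = 93175 W
n = n_s = 120×50/6 = 1000 rpm (synchronous)
ω = 2π×1000/60 = 104.7 rad/s
τ = P_out/ω = 93175/104.7 = 890 N·m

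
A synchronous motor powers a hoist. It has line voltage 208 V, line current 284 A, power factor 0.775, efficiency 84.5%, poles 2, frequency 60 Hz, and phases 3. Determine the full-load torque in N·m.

178 N·m

P_in = √3·V·I·cosφ = 1.732 × 208 × 284 × 0.775 = 79292 W
P_out = η·P_in = 0.845 × 79292 = 67002 W
n = n_s = 120×60/2 = 3600 rpm (synchronous)
ω = 2π×3600/60 = 377 rad/s
τ = P_out/ω = 67002/377 = 178 N·m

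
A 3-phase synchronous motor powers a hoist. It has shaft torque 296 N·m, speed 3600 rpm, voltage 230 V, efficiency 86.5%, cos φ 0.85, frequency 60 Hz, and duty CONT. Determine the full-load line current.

ω = 2π×3600/60 = 377 rad/s; P_out = τω = 296 × 377 = 111592 W
P_in = P_out / η = 111592 / 0.865 = 129008 W
I_L = P_in / (√3·V_L·cosφ) = 129008 / (1.732 × 230 × 0.85) = 381 A

381 A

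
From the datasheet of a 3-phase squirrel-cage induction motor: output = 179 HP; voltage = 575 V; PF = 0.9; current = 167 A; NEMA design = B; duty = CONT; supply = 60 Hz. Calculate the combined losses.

16200 W

P_in = √3·V·I·cosφ = 1.732×575×167×0.9 = 149684 W
P_out = 179×746 = 133534 W
Losses = P_in − P_out = 149684 − 133534 = 16150 W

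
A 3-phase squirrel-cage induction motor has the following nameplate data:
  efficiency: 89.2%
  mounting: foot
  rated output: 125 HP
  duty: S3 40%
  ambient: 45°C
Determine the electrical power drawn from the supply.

105 kW

P_out = 125 × 746 = 93250 W
P_in = P_out/η = 93250/0.892 = 104540 W = 105 kW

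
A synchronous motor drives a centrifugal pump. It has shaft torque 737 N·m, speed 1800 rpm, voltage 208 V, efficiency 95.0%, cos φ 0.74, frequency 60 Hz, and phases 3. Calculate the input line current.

549 A

ω = 2π×1800/60 = 188.5 rad/s; P_out = τω = 737 × 188.5 = 138925 W
P_in = P_out / η = 138925 / 0.950 = 146237 W
I_L = P_in / (√3·V_L·cosφ) = 146237 / (1.732 × 208 × 0.74) = 549 A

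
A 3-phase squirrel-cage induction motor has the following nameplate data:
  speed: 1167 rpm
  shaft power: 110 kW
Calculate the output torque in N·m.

900 N·m

ω = 2π × 1167/60 = 122.2 rad/s
τ = P/ω = 110000/122.2 = 900 N·m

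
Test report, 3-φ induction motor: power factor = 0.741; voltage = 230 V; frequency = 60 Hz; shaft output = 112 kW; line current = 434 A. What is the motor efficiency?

87.4 %

P_out = 112 kW = 112000 W
P_in = √3·V_L·I_L·cosφ = 1.732 × 230 × 434 × 0.741 = 128110 W
η = P_out / P_in = 112000 / 128110 = 0.874 = 87.4%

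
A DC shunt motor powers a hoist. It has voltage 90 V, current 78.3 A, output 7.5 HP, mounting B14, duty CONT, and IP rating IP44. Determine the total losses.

1.45 kW

P_in = V·I = 90×78.3 = 7047 W
P_out = 7.5×746 = 5595 W
Losses = P_in − P_out = 7047 − 5595 = 1452 W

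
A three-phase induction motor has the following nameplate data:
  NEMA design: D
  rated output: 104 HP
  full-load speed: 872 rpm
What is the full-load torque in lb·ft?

627 lb·ft

P_out = 104 × 746 = 77584 W
ω = 2π × 872/60 = 91.32 rad/s
τ = P_out/ω = 77584/91.32 = 849.6 N·m
In lb·ft: 849.6/1.356 = 627 lb·ft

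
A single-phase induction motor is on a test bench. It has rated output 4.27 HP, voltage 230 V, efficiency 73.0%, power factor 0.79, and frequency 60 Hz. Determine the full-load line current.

P_out = 4.27 × 746 = 3185 W
P_in = P_out / η = 3185 / 0.730 = 4363 W
I = P_in / (V·cosφ) = 4363 / (230 × 0.79) = 24 A

24 A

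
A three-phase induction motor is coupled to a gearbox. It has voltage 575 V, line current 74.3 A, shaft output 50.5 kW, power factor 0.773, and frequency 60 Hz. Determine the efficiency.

88.3 %

P_out = 50.5 kW = 50500 W
P_in = √3·V_L·I_L·cosφ = 1.732 × 575 × 74.3 × 0.773 = 57198 W
η = P_out / P_in = 50500 / 57198 = 0.883 = 88.3%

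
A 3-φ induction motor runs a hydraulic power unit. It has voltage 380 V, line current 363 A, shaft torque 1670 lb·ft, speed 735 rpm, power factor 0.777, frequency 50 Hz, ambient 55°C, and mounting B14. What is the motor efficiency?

93.9 %

τ = 1670 lb·ft × 1.356 = 2265 N·m
ω = 2π × 735/60 = 76.97 rad/s; P_out = τω = 2265 × 76.97 = 174337 W
P_in = √3·V_L·I_L·cosφ = 1.732 × 380 × 363 × 0.777 = 185635 W
η = P_out / P_in = 174337 / 185635 = 0.939 = 93.9%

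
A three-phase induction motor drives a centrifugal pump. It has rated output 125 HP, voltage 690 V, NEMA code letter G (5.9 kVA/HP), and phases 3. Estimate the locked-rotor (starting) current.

S_LR = 5.9 × 125 = 737.5 kVA
I_LR = S_LR/(√3·V_L) = 737500/(1.732×690) = 617 A

617 A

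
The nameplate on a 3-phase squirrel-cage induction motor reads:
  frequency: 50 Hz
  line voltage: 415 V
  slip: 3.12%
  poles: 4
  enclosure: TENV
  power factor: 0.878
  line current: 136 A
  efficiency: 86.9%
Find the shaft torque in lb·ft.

P_in = √3·V·I·cosφ = 1.732 × 415 × 136 × 0.878 = 85828 W
P_out = η·P_in = 0.869 × 85828 = 74585 W
n_s = 120×50/4 = 1500 rpm; n = 1500×(1−0.0312) = 1453 rpm
ω = 2π×1453/60 = 152.2 rad/s
τ = P_out/ω = 74585/152.2 = 490 N·m
In lb·ft: 490/1.356 = 361 lb·ft

361 lb·ft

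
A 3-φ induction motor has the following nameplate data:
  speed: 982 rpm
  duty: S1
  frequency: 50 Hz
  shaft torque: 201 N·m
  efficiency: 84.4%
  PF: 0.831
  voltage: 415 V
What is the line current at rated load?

41 A

ω = 2π×982/60 = 102.8 rad/s; P_out = τω = 201 × 102.8 = 20663 W
P_in = P_out / η = 20663 / 0.844 = 24482 W
I_L = P_in / (√3·V_L·cosφ) = 24482 / (1.732 × 415 × 0.831) = 41 A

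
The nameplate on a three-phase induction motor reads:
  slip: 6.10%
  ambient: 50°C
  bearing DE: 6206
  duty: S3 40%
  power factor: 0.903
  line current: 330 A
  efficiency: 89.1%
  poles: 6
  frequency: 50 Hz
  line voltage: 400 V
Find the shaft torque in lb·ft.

1380 lb·ft

P_in = √3·V·I·cosφ = 1.732 × 400 × 330 × 0.903 = 206447 W
P_out = η·P_in = 0.891 × 206447 = 183944 W
n_s = 120×50/6 = 1000 rpm; n = 1000×(1−0.061) = 939 rpm
ω = 2π×939/60 = 98.33 rad/s
τ = P_out/ω = 183944/98.33 = 1871 N·m
In lb·ft: 1871/1.356 = 1380 lb·ft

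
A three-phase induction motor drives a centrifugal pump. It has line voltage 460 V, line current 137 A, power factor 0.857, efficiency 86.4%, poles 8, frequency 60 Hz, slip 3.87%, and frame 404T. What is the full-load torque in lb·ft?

P_in = √3·V·I·cosφ = 1.732 × 460 × 137 × 0.857 = 93542 W
P_out = η·P_in = 0.864 × 93542 = 80820 W
n_s = 120×60/8 = 900 rpm; n = 900×(1−0.0387) = 865 rpm
ω = 2π×865/60 = 90.58 rad/s
τ = P_out/ω = 80820/90.58 = 892.2 N·m
In lb·ft: 892.2/1.356 = 658 lb·ft

658 lb·ft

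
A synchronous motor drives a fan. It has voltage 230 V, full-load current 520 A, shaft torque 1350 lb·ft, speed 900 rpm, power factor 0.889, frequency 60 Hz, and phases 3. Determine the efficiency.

93.7 %

τ = 1350 lb·ft × 1.356 = 1831 N·m
ω = 2π × 900/60 = 94.25 rad/s; P_out = τω = 1831 × 94.25 = 172572 W
P_in = √3·V_L·I_L·cosφ = 1.732 × 230 × 520 × 0.889 = 184154 W
η = P_out / P_in = 172572 / 184154 = 0.937 = 93.7%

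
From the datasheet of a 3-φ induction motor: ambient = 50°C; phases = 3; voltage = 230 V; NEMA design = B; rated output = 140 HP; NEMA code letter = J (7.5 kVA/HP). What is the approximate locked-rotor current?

2640 A

S_LR = 7.5 × 140 = 1050 kVA
I_LR = S_LR/(√3·V_L) = 1050000/(1.732×230) = 2640 A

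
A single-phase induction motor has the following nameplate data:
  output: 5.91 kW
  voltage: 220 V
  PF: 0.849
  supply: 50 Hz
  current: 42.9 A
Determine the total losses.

P_in = V·I·cosφ = 220×42.9×0.849 = 8013 W
P_out = 5910 W
Losses = P_in − P_out = 8013 − 5910 = 2103 W

2.1 kW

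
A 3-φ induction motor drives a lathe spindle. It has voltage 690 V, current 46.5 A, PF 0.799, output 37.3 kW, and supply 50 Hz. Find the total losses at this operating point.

P_in = √3·V·I·cosφ = 1.732×690×46.5×0.799 = 44401 W
P_out = 37300 W
Losses = P_in − P_out = 44401 − 37300 = 7101 W

7.1 kW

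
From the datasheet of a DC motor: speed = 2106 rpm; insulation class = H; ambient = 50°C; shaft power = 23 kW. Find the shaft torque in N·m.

104 N·m

ω = 2π × 2106/60 = 220.5 rad/s
τ = P/ω = 23000/220.5 = 104 N·m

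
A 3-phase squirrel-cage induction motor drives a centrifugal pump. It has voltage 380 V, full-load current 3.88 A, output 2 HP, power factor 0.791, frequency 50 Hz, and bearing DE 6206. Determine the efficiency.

73.9 %

P_out = 2 × 746 = 1492 W
P_in = √3·V_L·I_L·cosφ = 1.732 × 380 × 3.88 × 0.791 = 2020 W
η = P_out / P_in = 1492 / 2020 = 0.739 = 73.9%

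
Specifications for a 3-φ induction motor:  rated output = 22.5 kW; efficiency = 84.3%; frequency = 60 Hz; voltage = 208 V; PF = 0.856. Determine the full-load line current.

P_out = 22.5 kW = 22500 W
P_in = P_out / η = 22500 / 0.843 = 26690 W
I_L = P_in / (√3·V_L·cosφ) = 26690 / (1.732 × 208 × 0.856) = 86.5 A

86.5 A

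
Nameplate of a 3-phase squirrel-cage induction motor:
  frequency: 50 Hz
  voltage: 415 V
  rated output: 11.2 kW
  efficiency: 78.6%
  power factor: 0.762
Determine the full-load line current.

P_out = 11.2 kW = 11200 W
P_in = P_out / η = 11200 / 0.786 = 14249 W
I_L = P_in / (√3·V_L·cosφ) = 14249 / (1.732 × 415 × 0.762) = 26 A

26 A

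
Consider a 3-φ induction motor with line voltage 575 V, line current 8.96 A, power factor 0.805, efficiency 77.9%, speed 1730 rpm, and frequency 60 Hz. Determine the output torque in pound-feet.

P_in = √3·V·I·cosφ = 1.732 × 575 × 8.96 × 0.805 = 7183 W
P_out = η·P_in = 0.779 × 7183 = 5596 W
n = 1730 rpm
ω = 2π×1730/60 = 181.2 rad/s
τ = P_out/ω = 5596/181.2 = 30.88 N·m
In lb·ft: 30.88/1.356 = 22.8 lb·ft

22.8 lb·ft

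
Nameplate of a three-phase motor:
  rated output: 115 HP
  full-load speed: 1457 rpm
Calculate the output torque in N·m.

P_out = 115 × 746 = 85790 W
ω = 2π × 1457/60 = 152.6 rad/s
τ = P_out/ω = 85790/152.6 = 562 N·m

562 N·m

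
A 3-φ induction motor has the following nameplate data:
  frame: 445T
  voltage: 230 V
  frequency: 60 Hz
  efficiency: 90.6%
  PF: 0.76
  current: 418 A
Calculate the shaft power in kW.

115 kW

P_in = √3·V·I·cosφ = 1.732 × 230 × 418 × 0.76 = 126551 W
P_out = η·P_in = 0.906 × 126551 = 114655 W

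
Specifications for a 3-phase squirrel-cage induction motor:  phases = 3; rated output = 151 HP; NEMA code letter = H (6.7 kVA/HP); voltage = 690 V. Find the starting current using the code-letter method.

S_LR = 6.7 × 151 = 1011.7 kVA
I_LR = S_LR/(√3·V_L) = 1011700/(1.732×690) = 847 A

847 A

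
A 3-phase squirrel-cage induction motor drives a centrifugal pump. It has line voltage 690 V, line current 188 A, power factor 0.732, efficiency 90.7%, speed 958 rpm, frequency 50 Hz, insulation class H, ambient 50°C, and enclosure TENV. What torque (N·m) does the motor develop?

1490 N·m

P_in = √3·V·I·cosφ = 1.732 × 690 × 188 × 0.732 = 164462 W
P_out = η·P_in = 0.907 × 164462 = 149167 W
n = 958 rpm
ω = 2π×958/60 = 100.3 rad/s
τ = P_out/ω = 149167/100.3 = 1490 N·m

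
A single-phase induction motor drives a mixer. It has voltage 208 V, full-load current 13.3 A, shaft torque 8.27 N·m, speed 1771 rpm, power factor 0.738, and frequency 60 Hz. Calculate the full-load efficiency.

75.1 %

ω = 2π × 1771/60 = 185.5 rad/s; P_out = τω = 8.27 × 185.5 = 1534 W
P_in = V·I·cosφ = 208 × 13.3 × 0.738 = 2042 W
η = P_out / P_in = 1534 / 2042 = 0.751 = 75.1%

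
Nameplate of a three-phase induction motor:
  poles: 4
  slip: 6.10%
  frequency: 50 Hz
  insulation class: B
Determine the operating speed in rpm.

n_s = 120f/p = 120×50/4 = 1500 rpm
n = n_s(1 − s) = 1500 × (1 − 0.061) = 1408 rpm

1408 rpm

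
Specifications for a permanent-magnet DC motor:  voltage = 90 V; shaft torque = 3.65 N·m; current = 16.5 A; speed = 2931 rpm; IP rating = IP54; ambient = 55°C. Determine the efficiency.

ω = 2π × 2931/60 = 306.9 rad/s; P_out = τω = 3.65 × 306.9 = 1120 W
P_in = V·I = 90 × 16.5 = 1485 W
η = P_out / P_in = 1120 / 1485 = 0.754 = 75.4%

75.4 %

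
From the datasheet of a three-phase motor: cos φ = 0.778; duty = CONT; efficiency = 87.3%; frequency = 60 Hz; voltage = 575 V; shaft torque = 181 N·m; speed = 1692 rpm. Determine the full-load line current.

47.4 A

ω = 2π×1692/60 = 177.2 rad/s; P_out = τω = 181 × 177.2 = 32073 W
P_in = P_out / η = 32073 / 0.873 = 36739 W
I_L = P_in / (√3·V_L·cosφ) = 36739 / (1.732 × 575 × 0.778) = 47.4 A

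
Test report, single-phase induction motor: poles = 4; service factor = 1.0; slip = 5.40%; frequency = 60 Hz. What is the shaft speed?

1703 rpm

n_s = 120f/p = 120×60/4 = 1800 rpm
n = n_s(1 − s) = 1800 × (1 − 0.054) = 1703 rpm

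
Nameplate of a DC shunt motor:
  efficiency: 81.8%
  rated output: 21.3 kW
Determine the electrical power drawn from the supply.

P_out = 21300 W
P_in = P_out/η = 21300/0.818 = 26039 W = 26 kW

26 kW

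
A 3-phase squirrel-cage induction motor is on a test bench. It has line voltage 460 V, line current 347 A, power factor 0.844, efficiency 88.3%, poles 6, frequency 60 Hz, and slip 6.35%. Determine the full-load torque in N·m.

1750 N·m

P_in = √3·V·I·cosφ = 1.732 × 460 × 347 × 0.844 = 233334 W
P_out = η·P_in = 0.883 × 233334 = 206034 W
n_s = 120×60/6 = 1200 rpm; n = 1200×(1−0.0635) = 1124 rpm
ω = 2π×1124/60 = 117.7 rad/s
τ = P_out/ω = 206034/117.7 = 1750 N·m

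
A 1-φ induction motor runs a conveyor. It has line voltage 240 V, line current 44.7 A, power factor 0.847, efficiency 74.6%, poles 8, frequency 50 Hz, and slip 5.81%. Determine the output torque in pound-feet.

67.6 lb·ft

P_in = V·I·cosφ = 240 × 44.7 × 0.847 = 9087 W
P_out = η·P_in = 0.746 × 9087 = 6779 W
n_s = 120×50/8 = 750 rpm; n = 750×(1−0.0581) = 706 rpm
ω = 2π×706/60 = 73.93 rad/s
τ = P_out/ω = 6779/73.93 = 91.69 N·m
In lb·ft: 91.69/1.356 = 67.6 lb·ft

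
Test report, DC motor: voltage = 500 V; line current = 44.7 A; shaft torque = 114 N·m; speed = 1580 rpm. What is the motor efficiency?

ω = 2π × 1580/60 = 165.5 rad/s; P_out = τω = 114 × 165.5 = 18867 W
P_in = V·I = 500 × 44.7 = 22350 W
η = P_out / P_in = 18867 / 22350 = 0.844 = 84.4%

84.4 %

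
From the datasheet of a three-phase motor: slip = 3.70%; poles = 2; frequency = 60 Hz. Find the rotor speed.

3467 rpm

n_s = 120f/p = 120×60/2 = 3600 rpm
n = n_s(1 − s) = 3600 × (1 − 0.037) = 3467 rpm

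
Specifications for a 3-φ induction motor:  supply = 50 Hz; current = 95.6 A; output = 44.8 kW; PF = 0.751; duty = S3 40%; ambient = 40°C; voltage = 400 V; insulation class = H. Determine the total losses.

4.94 kW

P_in = √3·V·I·cosφ = 1.732×400×95.6×0.751 = 49740 W
P_out = 44800 W
Losses = P_in − P_out = 49740 − 44800 = 4940 W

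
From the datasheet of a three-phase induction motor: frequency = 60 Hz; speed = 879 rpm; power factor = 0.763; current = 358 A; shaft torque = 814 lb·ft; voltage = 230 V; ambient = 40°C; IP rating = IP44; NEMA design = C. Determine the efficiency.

τ = 814 lb·ft × 1.356 = 1104 N·m
ω = 2π × 879/60 = 92.05 rad/s; P_out = τω = 1104 × 92.05 = 101623 W
P_in = √3·V_L·I_L·cosφ = 1.732 × 230 × 358 × 0.763 = 108814 W
η = P_out / P_in = 101623 / 108814 = 0.934 = 93.4%

93.4 %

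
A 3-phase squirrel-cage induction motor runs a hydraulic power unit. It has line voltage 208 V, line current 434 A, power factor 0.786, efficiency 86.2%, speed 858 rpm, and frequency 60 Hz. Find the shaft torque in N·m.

P_in = √3·V·I·cosφ = 1.732 × 208 × 434 × 0.786 = 122892 W
P_out = η·P_in = 0.862 × 122892 = 105933 W
n = 858 rpm
ω = 2π×858/60 = 89.85 rad/s
τ = P_out/ω = 105933/89.85 = 1180 N·m

1180 N·m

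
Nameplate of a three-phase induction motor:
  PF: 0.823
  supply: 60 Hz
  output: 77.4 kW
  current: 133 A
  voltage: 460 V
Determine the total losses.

9810 W

P_in = √3·V·I·cosφ = 1.732×460×133×0.823 = 87208 W
P_out = 77400 W
Losses = P_in − P_out = 87208 − 77400 = 9808 W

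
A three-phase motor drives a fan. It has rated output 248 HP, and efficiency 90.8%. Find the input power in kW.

P_out = 248 × 746 = 185008 W
P_in = P_out/η = 185008/0.908 = 203753 W = 204 kW

204 kW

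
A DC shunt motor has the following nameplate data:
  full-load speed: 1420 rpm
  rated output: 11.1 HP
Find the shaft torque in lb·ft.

41.1 lb·ft

P_out = 11.1 × 746 = 8281 W
ω = 2π × 1420/60 = 148.7 rad/s
τ = P_out/ω = 8281/148.7 = 55.69 N·m
In lb·ft: 55.69/1.356 = 41.1 lb·ft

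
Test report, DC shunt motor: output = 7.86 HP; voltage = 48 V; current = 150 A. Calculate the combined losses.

1.34 kW

P_in = V·I = 48×150 = 7200 W
P_out = 7.86×746 = 5864 W
Losses = P_in − P_out = 7200 − 5864 = 1336 W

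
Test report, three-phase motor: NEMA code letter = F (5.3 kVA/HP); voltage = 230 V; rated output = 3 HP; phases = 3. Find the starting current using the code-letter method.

39.9 A

S_LR = 5.3 × 3 = 15.9 kVA
I_LR = S_LR/(√3·V_L) = 15900/(1.732×230) = 39.9 A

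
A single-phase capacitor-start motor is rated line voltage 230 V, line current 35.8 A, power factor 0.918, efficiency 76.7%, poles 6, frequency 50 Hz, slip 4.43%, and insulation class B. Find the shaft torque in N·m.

57.9 N·m

P_in = V·I·cosφ = 230 × 35.8 × 0.918 = 7559 W
P_out = η·P_in = 0.767 × 7559 = 5798 W
n_s = 120×50/6 = 1000 rpm; n = 1000×(1−0.0443) = 956 rpm
ω = 2π×956/60 = 100.1 rad/s
τ = P_out/ω = 5798/100.1 = 57.9 N·m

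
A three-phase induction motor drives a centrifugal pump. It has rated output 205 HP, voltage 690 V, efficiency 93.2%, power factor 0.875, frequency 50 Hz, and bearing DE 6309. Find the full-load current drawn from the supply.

P_out = 205 × 746 = 152930 W
P_in = P_out / η = 152930 / 0.932 = 164088 W
I_L = P_in / (√3·V_L·cosφ) = 164088 / (1.732 × 690 × 0.875) = 157 A

157 A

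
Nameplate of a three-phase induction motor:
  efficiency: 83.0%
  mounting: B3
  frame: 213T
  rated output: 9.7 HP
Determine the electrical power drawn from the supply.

P_out = 9.7 × 746 = 7236 W
P_in = P_out/η = 7236/0.83 = 8718 W = 8.72 kW

8.72 kW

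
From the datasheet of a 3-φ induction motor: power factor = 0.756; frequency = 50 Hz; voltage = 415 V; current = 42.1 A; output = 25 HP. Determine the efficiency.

P_out = 25 × 746 = 18650 W
P_in = √3·V_L·I_L·cosφ = 1.732 × 415 × 42.1 × 0.756 = 22877 W
η = P_out / P_in = 18650 / 22877 = 0.815 = 81.5%

81.5 %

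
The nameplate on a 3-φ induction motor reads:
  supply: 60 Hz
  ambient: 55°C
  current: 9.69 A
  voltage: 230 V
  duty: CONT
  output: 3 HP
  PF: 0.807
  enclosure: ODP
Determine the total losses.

877 W

P_in = √3·V·I·cosφ = 1.732×230×9.69×0.807 = 3115 W
P_out = 3×746 = 2238 W
Losses = P_in − P_out = 3115 − 2238 = 877 W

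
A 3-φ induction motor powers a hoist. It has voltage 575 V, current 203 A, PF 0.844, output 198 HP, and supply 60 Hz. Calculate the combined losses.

22.9 kW

P_in = √3·V·I·cosφ = 1.732×575×203×0.844 = 170630 W
P_out = 198×746 = 147708 W
Losses = P_in − P_out = 170630 − 147708 = 22922 W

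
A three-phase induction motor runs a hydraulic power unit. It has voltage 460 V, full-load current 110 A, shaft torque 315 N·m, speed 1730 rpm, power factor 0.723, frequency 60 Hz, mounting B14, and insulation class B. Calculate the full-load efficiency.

ω = 2π × 1730/60 = 181.2 rad/s; P_out = τω = 315 × 181.2 = 57078 W
P_in = √3·V_L·I_L·cosφ = 1.732 × 460 × 110 × 0.723 = 63363 W
η = P_out / P_in = 57078 / 63363 = 0.901 = 90.1%

90.1 %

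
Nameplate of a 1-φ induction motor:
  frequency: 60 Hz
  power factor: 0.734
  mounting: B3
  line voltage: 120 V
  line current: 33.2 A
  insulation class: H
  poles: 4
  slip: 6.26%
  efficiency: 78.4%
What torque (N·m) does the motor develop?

P_in = V·I·cosφ = 120 × 33.2 × 0.734 = 2924 W
P_out = η·P_in = 0.784 × 2924 = 2292 W
n_s = 120×60/4 = 1800 rpm; n = 1800×(1−0.0626) = 1687 rpm
ω = 2π×1687/60 = 176.7 rad/s
τ = P_out/ω = 2292/176.7 = 13 N·m

13 N·m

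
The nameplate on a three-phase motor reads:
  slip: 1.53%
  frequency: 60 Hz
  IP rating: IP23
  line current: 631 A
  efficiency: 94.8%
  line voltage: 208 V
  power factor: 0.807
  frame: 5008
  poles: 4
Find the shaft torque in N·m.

937 N·m

P_in = √3·V·I·cosφ = 1.732 × 208 × 631 × 0.807 = 183448 W
P_out = η·P_in = 0.948 × 183448 = 173909 W
n_s = 120×60/4 = 1800 rpm; n = 1800×(1−0.0153) = 1772 rpm
ω = 2π×1772/60 = 185.6 rad/s
τ = P_out/ω = 173909/185.6 = 937 N·m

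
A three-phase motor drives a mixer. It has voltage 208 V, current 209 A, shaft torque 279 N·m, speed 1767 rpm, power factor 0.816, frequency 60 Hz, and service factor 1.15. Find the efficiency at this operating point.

84.0 %

ω = 2π × 1767/60 = 185 rad/s; P_out = τω = 279 × 185 = 51615 W
P_in = √3·V_L·I_L·cosφ = 1.732 × 208 × 209 × 0.816 = 61439 W
η = P_out / P_in = 51615 / 61439 = 0.840 = 84.0%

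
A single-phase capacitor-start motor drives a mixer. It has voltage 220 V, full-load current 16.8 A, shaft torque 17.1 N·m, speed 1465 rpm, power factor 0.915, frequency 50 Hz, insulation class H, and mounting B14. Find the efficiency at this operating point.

77.6 %

ω = 2π × 1465/60 = 153.4 rad/s; P_out = τω = 17.1 × 153.4 = 2623 W
P_in = V·I·cosφ = 220 × 16.8 × 0.915 = 3382 W
η = P_out / P_in = 2623 / 3382 = 0.776 = 77.6%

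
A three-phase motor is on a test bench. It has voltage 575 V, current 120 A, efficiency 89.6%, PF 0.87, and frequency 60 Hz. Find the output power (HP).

P_in = √3·V·I·cosφ = 1.732 × 575 × 120 × 0.87 = 103972 W
P_out = η·P_in = 0.896 × 103972 = 93159 W
= 93159/746 = 125 HP

125 HP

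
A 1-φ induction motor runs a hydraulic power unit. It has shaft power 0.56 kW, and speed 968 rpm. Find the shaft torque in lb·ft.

4.07 lb·ft

ω = 2π × 968/60 = 101.4 rad/s
τ = P/ω = 560/101.4 = 5.523 N·m
In lb·ft: 5.523/1.356 = 4.07 lb·ft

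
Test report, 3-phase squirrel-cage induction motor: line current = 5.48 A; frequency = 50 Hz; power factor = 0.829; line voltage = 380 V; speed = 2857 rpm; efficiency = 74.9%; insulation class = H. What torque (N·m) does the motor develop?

7.49 N·m

P_in = √3·V·I·cosφ = 1.732 × 380 × 5.48 × 0.829 = 2990 W
P_out = η·P_in = 0.749 × 2990 = 2240 W
n = 2857 rpm
ω = 2π×2857/60 = 299.2 rad/s
τ = P_out/ω = 2240/299.2 = 7.49 N·m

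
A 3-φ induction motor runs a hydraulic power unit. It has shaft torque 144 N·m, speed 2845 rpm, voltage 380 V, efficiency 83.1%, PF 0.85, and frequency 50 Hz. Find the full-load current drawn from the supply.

ω = 2π×2845/60 = 297.9 rad/s; P_out = τω = 144 × 297.9 = 42898 W
P_in = P_out / η = 42898 / 0.831 = 51622 W
I_L = P_in / (√3·V_L·cosφ) = 51622 / (1.732 × 380 × 0.85) = 92.3 A

92.3 A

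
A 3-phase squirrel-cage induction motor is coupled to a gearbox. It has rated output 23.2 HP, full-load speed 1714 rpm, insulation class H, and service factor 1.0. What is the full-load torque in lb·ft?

71.1 lb·ft

P_out = 23.2 × 746 = 17307 W
ω = 2π × 1714/60 = 179.5 rad/s
τ = P_out/ω = 17307/179.5 = 96.42 N·m
In lb·ft: 96.42/1.356 = 71.1 lb·ft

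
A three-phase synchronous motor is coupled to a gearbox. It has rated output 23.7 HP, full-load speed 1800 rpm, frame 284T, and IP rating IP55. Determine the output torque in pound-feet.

69.2 lb·ft

P_out = 23.7 × 746 = 17680 W
ω = 2π × 1800/60 = 188.5 rad/s
τ = P_out/ω = 17680/188.5 = 93.79 N·m
In lb·ft: 93.79/1.356 = 69.2 lb·ft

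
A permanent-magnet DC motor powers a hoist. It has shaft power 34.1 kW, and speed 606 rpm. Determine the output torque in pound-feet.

ω = 2π × 606/60 = 63.46 rad/s
τ = P/ω = 34100/63.46 = 537.3 N·m
In lb·ft: 537.3/1.356 = 396 lb·ft

396 lb·ft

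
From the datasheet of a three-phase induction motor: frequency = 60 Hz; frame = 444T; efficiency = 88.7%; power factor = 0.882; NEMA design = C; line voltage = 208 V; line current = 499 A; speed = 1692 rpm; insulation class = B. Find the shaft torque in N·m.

794 N·m

P_in = √3·V·I·cosφ = 1.732 × 208 × 499 × 0.882 = 158555 W
P_out = η·P_in = 0.887 × 158555 = 140638 W
n = 1692 rpm
ω = 2π×1692/60 = 177.2 rad/s
τ = P_out/ω = 140638/177.2 = 794 N·m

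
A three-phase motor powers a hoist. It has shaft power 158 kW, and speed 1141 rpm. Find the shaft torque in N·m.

ω = 2π × 1141/60 = 119.5 rad/s
τ = P/ω = 158000/119.5 = 1320 N·m

1320 N·m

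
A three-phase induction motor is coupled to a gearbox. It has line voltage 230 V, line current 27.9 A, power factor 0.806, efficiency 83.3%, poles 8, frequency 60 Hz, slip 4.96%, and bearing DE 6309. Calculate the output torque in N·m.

P_in = √3·V·I·cosφ = 1.732 × 230 × 27.9 × 0.806 = 8958 W
P_out = η·P_in = 0.833 × 8958 = 7462 W
n_s = 120×60/8 = 900 rpm; n = 900×(1−0.0496) = 855 rpm
ω = 2π×855/60 = 89.54 rad/s
τ = P_out/ω = 7462/89.54 = 83.3 N·m

83.3 N·m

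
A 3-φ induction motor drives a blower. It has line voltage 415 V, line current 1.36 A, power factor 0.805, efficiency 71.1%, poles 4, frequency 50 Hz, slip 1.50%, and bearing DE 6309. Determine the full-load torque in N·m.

P_in = √3·V·I·cosφ = 1.732 × 415 × 1.36 × 0.805 = 787 W
P_out = η·P_in = 0.711 × 787 = 560 W
n_s = 120×50/4 = 1500 rpm; n = 1500×(1−0.015) = 1478 rpm
ω = 2π×1478/60 = 154.8 rad/s
τ = P_out/ω = 560/154.8 = 3.62 N·m

3.62 N·m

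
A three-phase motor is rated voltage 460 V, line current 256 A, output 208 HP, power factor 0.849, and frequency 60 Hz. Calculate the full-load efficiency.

P_out = 208 × 746 = 155168 W
P_in = √3·V_L·I_L·cosφ = 1.732 × 460 × 256 × 0.849 = 173162 W
η = P_out / P_in = 155168 / 173162 = 0.896 = 89.6%

89.6 %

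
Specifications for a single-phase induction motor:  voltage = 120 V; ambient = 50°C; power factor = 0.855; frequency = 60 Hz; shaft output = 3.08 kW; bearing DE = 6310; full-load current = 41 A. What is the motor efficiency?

73.2 %

P_out = 3.08 kW = 3080 W
P_in = V·I·cosφ = 120 × 41 × 0.855 = 4207 W
η = P_out / P_in = 3080 / 4207 = 0.732 = 73.2%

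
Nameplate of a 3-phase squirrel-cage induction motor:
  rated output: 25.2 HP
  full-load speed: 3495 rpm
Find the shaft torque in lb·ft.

37.9 lb·ft

P_out = 25.2 × 746 = 18799 W
ω = 2π × 3495/60 = 366 rad/s
τ = P_out/ω = 18799/366 = 51.36 N·m
In lb·ft: 51.36/1.356 = 37.9 lb·ft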